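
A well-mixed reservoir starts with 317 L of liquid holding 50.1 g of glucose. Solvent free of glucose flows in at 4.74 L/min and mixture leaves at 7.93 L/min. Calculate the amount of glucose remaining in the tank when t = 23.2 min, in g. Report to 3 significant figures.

Let m(t) be the amount of glucose. Volume: V(t) = V₀ + (Q_in − Q_out) t = 317 − 3.1900 t; V(23.2) = 242.99 L.
No glucose enters, so dm/dt = −Q_out · (m/V).
dm/m = −Q_out dt/(V₀ − 3.1900 t); integrating gives ln(m/m₀) = −(Q_out/(Q_in−Q_out)) ln(V/V₀).
m = m₀ (V₀/V)^(Q_out/(Q_in−Q_out)) = 50.1 × (317/242.99)^(-2.4859) = 25.870 g.

25.9 g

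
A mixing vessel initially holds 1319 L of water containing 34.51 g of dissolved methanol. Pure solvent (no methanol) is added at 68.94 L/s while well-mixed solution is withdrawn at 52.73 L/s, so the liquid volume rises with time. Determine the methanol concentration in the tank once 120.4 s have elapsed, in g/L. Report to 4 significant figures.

0.0005500 g/L

Let m(t) be the amount of methanol. Volume: V(t) = V₀ + (Q_in − Q_out) t = 1319 + 16.2100 t; V(120.4) = 3270.68 L.
No methanol enters, so dm/dt = −Q_out · (m/V).
Separate: dm/m = −Q_out dt/V(t) ⇒ ln(m/m₀) = −(Q_out/(Q_in−Q_out)) ln(V/V₀).
m = m₀ (V₀/V)^(Q_out/(Q_in−Q_out)) = 34.51 × (1319/3270.68)^(3.25293) = 1.79891 g.
C = m/V = 1.79891/3270.68 = 0.000550010 g/L.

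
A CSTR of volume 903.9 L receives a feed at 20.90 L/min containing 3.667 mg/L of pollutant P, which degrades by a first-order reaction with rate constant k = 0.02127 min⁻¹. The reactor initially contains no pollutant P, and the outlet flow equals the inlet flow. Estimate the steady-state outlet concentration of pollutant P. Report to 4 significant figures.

1.910 mg/L

Accumulation = in − out − consumed: V dC/dt = Q C_in − Q C − k V C.
Steady state (dC/dt = 0): C_ss = Q C_in/(Q + kV) = C_in/(1 + kV/Q).
C_ss = 20.90·3.667/(20.90 + 0.02127·903.9) = 76.6403/40.1260 = 1.90999 mg/L.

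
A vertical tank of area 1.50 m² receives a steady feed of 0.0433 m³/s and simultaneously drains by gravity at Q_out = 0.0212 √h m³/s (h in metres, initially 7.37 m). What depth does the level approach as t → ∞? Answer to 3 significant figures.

Level balance: A dh/dt = 0.0433 − 0.0212 √h. Setting dh/dt = 0:
Q_in = 0.0212 √h_ss ⇒ √h_ss = 0.0433/0.0212 = 2.0425.
h_ss = 2.0425² = 4.1716 m. (Since h₀ = 7.37 m > h_ss, the level will fall toward this value.)

4.17 m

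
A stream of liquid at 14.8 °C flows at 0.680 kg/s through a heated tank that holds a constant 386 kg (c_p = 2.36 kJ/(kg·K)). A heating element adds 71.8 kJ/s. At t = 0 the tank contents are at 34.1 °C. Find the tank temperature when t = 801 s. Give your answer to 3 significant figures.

First-law balance (no shaft work): M c_p dT/dt = ṁ c_p (T_in − T) + 71.8.
Rearrange: dT/dt = (T_ss − T)/τ with τ = M/ṁ = 567.65 s and T_ss = T_in + Q̇/(ṁ c_p) = 59.541 °C.
This is linear first-order; T(t) = T_ss + (T₀ − T_ss) e^(−t/τ).
T(801) = 59.541 + (-25.441)·e^(−801/567.65) = 59.541 + (-25.441)·0.24388 = 53.336 °C.

53.3 °C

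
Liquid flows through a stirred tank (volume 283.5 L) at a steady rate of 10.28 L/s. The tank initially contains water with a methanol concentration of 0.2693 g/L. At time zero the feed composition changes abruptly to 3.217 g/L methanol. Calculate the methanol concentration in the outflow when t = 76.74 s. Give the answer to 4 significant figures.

Transient balance on the dissolved component: V dC/dt = Q(C_in − C).
Rewrite as dC/dt + C/τ = C_in/τ, τ = V/Q = 27.5778 s.
C approaches C_in exponentially: C(t) = C_in + (C₀ − C_in) e^(−t/τ).
C(76.74) = 3.217 + (0.2693 − 3.217)·e^(−76.74/27.5778) = 3.217 + (-2.94770)·0.0618730 = 3.03462 g/L.

3.035 g/L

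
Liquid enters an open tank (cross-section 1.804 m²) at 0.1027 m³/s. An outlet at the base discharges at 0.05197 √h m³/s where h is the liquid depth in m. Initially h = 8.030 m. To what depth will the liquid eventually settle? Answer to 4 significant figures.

Level balance: A dh/dt = 0.1027 − 0.05197 √h. Setting dh/dt = 0:
Q_in = 0.05197 √h_ss ⇒ √h_ss = 0.1027/0.05197 = 1.97614.
h_ss = 1.97614² = 3.90513 m. (Since h₀ = 8.030 m > h_ss, the level will fall toward this value.)

3.905 m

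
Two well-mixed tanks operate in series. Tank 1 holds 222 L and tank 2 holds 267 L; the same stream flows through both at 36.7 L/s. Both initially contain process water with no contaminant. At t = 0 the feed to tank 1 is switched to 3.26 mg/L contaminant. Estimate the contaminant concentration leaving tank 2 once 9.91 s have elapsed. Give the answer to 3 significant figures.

Species balance on tank i: dCᵢ/dt = (Cᵢ₋₁ − Cᵢ)/τᵢ with τᵢ = Vᵢ/Q.
τ₁ = 222/36.7 = 6.0490 s; τ₂ = 267/36.7 = 7.2752 s.
Solving the cascade with C₁(0)=C₂(0)=0 gives C₂(t) = C_in[1 − (τ₁ e^(−t/τ₁) − τ₂ e^(−t/τ₂))/(τ₁ − τ₂)].
At t = 9.91: e^(−t/τ₁) = 0.19431, e^(−t/τ₂) = 0.25611.
C₂ = 3.26·[1 − (6.0490·0.19431 − 7.2752·0.25611)/(-1.2262)] = 3.26·0.43905 = 1.4313 mg/L.

1.43 mg/L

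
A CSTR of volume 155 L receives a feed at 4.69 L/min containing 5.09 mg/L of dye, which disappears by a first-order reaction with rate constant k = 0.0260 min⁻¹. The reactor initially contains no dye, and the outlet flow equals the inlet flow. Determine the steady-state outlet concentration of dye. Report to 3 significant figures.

2.74 mg/L

Species balance: V dC/dt = Q C_in − Q C − k V C.
Steady state (dC/dt = 0): C_ss = Q C_in/(Q + kV) = C_in/(1 + kV/Q).
C_ss = 4.69·5.09/(4.69 + 0.0260·155) = 23.872/8.7200 = 2.7376 mg/L.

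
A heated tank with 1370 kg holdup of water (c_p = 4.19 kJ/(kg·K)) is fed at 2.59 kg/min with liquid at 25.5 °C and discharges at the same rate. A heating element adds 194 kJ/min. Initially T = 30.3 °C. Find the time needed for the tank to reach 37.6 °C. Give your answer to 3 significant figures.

432 min

M c_p dT/dt = ṁ c_p (T_in − T) + Q̇.
τ = M/ṁ = 528.96 min; T_ss = T_in + Q̇/(ṁ c_p) = 43.377 °C.
T(t) = T_ss + (T₀ − T_ss) e^(−t/τ). Set T = 37.6:
e^(−t/τ) = (37.6 − 43.377)/(30.3 − 43.377) = 0.44176
t = −528.96 · ln(0.44176) = 432.16 min.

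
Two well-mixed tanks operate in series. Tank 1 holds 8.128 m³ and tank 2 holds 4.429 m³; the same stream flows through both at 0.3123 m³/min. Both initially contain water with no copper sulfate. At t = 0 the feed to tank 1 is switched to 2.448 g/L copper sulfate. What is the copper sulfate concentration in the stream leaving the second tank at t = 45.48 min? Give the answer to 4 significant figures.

Species balance on tank i: dCᵢ/dt = (Cᵢ₋₁ − Cᵢ)/τᵢ with τᵢ = Vᵢ/Q.
τ₁ = 8.128/0.3123 = 26.0263 min; τ₂ = 4.429/0.3123 = 14.1819 min.
Solving the cascade with C₁(0)=C₂(0)=0 gives C₂(t) = C_in[1 − (τ₁ e^(−t/τ₁) − τ₂ e^(−t/τ₂))/(τ₁ − τ₂)].
At t = 45.48: e^(−t/τ₁) = 0.174215, e^(−t/τ₂) = 0.0404815.
C₂ = 2.448·[1 − (26.0263·0.174215 − 14.1819·0.0404815)/(11.8444)] = 2.448·0.665659 = 1.62953 g/L.

1.630 g/L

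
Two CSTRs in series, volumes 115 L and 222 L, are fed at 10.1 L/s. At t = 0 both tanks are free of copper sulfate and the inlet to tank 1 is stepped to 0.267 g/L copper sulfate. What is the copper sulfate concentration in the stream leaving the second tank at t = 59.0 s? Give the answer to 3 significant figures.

Time constants: τᵢ = Vᵢ/Q for each well-mixed tank.
τ₁ = 115/10.1 = 11.386 s; τ₂ = 222/10.1 = 21.980 s.
Tank 1: C₁ = C_in(1 − e^(−t/τ₁)). Tank 2 (τ₁ ≠ τ₂): C₂ = C_in[1 − (τ₁ e^(−t/τ₁) − τ₂ e^(−t/τ₂))/(τ₁ − τ₂)].
At t = 59.0: e^(−t/τ₁) = 0.0056182, e^(−t/τ₂) = 0.068273.
C₂ = 0.267·[1 − (11.386·0.0056182 − 21.980·0.068273)/(-10.594)] = 0.267·0.86439 = 0.23079 g/L.

0.231 g/L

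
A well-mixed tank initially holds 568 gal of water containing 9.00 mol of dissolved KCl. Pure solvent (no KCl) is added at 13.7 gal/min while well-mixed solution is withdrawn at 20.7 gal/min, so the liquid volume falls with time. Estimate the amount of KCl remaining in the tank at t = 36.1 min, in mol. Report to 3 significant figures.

Total volume: dV/dt = Q_in − Q_out = -7.0000 gal/min, so V(t) = 568 − 7.0000 t and V(36.1) = 315.30 gal.
Species balance (pure solvent in): dm/dt = −Q_out · m/V(t).
Separate: dm/m = −Q_out dt/V(t) ⇒ ln(m/m₀) = −(Q_out/(Q_in−Q_out)) ln(V/V₀).
m = m₀ (V₀/V)^(Q_out/(Q_in−Q_out)) = 9.00 × (568/315.30)^(-2.9571) = 1.5788 mol.

1.58 mol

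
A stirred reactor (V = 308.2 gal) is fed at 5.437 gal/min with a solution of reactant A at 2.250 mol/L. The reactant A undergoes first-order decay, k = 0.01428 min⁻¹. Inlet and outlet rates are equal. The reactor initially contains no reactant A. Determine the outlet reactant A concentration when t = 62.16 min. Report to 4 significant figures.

Accumulation = in − out − consumed: V dC/dt = Q C_in − Q C − k V C.
dC/dt = (Q/V) C_in − (Q/V + k) C; effective rate a = Q/V + k = 0.0176411 + 0.01428 = 0.0319211 min⁻¹.
C_ss = Q C_in/(Q + kV) = 1.24346 mol/L; C(t) = C_ss + (C₀ − C_ss) e^(−a t).
C(62.16) = 1.24346 + (-1.24346)·e^(−0.0319211·62.16) = 1.24346 + (-1.24346)·0.137488 = 1.07250 mol/L.

1.072 mol/L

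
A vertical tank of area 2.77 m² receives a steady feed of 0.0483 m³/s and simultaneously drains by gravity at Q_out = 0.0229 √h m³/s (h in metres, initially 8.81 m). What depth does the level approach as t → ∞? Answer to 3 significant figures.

4.45 m

Level balance: A dh/dt = 0.0483 − 0.0229 √h. Setting dh/dt = 0:
Q_in = 0.0229 √h_ss ⇒ √h_ss = 0.0483/0.0229 = 2.1092.
h_ss = 2.1092² = 4.4486 m. (Since h₀ = 8.81 m > h_ss, the level will fall toward this value.)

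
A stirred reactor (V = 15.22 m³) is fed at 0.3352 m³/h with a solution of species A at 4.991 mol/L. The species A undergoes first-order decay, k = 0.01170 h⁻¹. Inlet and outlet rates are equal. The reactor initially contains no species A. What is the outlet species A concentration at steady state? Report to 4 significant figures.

3.259 mol/L

Accumulation = in − out − consumed: V dC/dt = Q C_in − Q C − k V C.
At steady state: 0 = Q C_in − (Q + kV) C_ss, so C_ss = Q C_in/(Q + kV).
C_ss = 0.3352·4.991/(0.3352 + 0.01170·15.22) = 1.67298/0.513274 = 3.25943 mol/L.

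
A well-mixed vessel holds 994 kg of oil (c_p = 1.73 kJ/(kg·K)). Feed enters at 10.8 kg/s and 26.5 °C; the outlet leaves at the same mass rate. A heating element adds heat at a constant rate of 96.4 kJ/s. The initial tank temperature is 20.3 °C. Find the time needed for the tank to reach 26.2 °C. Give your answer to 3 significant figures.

Unsteady energy balance on the tank contents: M c_p dT/dt = ṁ c_p (T_in − T) + 96.4.
τ = M/ṁ = 92.037 s; T_ss = T_in + Q̇/(ṁ c_p) = 31.659 °C.
T(t) = T_ss + (T₀ − T_ss) e^(−t/τ). Set T = 26.2:
e^(−t/τ) = (26.2 − 31.659)/(20.3 − 31.659) = 0.48061
t = −92.037 · ln(0.48061) = 67.435 s.

67.4 s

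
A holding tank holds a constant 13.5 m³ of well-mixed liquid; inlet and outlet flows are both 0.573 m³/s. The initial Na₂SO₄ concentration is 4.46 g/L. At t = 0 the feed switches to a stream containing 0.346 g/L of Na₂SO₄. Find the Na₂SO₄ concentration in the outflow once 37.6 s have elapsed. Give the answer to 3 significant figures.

Transient balance on the dissolved component: V dC/dt = Q(C_in − C).
Rewrite as dC/dt + C/τ = C_in/τ, τ = V/Q = 23.560 s.
C approaches C_in exponentially: C(t) = C_in + (C₀ − C_in) e^(−t/τ).
C(37.6) = 0.346 + (4.46 − 0.346)·e^(−37.6/23.560) = 0.346 + (4.1140)·0.20272 = 1.1800 g/L.

1.18 g/L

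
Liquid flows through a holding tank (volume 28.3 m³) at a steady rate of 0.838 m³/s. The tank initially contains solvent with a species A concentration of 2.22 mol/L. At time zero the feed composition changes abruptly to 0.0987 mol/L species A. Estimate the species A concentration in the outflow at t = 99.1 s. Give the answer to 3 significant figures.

Species balance on the tank: V dC/dt = Q(C_in − C).
Rewrite as dC/dt + C/τ = C_in/τ, τ = V/Q = 33.771 s.
C approaches C_in exponentially: C(t) = C_in + (C₀ − C_in) e^(−t/τ).
C(99.1) = 0.0987 + (2.22 − 0.0987)·e^(−99.1/33.771) = 0.0987 + (2.1213)·0.053158 = 0.21146 mol/L.

0.211 mol/L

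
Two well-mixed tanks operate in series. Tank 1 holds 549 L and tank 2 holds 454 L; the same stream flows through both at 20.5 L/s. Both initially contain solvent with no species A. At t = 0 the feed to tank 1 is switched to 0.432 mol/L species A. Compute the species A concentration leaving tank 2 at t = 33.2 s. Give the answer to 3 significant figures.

Each tank obeys Vᵢ dCᵢ/dt = Q(Cᵢ₋₁ − Cᵢ), so τᵢ = Vᵢ/Q.
τ₁ = 549/20.5 = 26.780 s; τ₂ = 454/20.5 = 22.146 s.
Solving the cascade with C₁(0)=C₂(0)=0 gives C₂(t) = C_in[1 − (τ₁ e^(−t/τ₁) − τ₂ e^(−t/τ₂))/(τ₁ − τ₂)].
At t = 33.2: e^(−t/τ₁) = 0.28947, e^(−t/τ₂) = 0.22333.
C₂ = 0.432·[1 − (26.780·0.28947 − 22.146·0.22333)/(4.6341)] = 0.432·0.39444 = 0.17040 mol/L.

0.170 mol/L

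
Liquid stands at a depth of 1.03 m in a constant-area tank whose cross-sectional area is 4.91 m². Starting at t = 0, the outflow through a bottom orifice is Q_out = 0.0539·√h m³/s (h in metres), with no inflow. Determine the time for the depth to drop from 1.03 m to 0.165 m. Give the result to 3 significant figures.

Accumulation of liquid (constant cross-section A): A dh/dt = −0.0539 √h.
∫ h^(−1/2) dh = −(0.0539/A) ∫ dt, giving 2√h = 2√h₀ − (0.0539/A) t.
t = 2A(√h₀ − √h)/0.0539 = 2·4.91·(√1.03 − √0.165)/0.0539
  = 9.8200 × (1.0149 − 0.40620) / 0.0539 = 110.90 s.

111 s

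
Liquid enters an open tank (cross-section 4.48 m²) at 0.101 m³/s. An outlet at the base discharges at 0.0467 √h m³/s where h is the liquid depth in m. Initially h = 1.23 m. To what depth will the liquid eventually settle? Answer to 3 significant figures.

4.68 m

Unsteady balance on liquid volume: A dh/dt = Q_in − 0.0467 √h. At steady state dh/dt = 0:
Q_in = 0.0467 √h_ss ⇒ √h_ss = 0.101/0.0467 = 2.1627.
h_ss = 2.1627² = 4.6774 m. (Since h₀ = 1.23 m < h_ss, the level will rise toward this value.)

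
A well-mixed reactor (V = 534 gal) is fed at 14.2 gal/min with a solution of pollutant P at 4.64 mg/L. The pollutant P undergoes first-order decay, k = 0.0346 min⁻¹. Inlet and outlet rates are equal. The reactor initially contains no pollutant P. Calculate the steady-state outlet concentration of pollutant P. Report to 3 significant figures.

Species balance: V dC/dt = Q C_in − Q C − k V C.
Steady state (dC/dt = 0): C_ss = Q C_in/(Q + kV) = C_in/(1 + kV/Q).
C_ss = 14.2·4.64/(14.2 + 0.0346·534) = 65.888/32.676 = 2.0164 mg/L.

2.02 mg/L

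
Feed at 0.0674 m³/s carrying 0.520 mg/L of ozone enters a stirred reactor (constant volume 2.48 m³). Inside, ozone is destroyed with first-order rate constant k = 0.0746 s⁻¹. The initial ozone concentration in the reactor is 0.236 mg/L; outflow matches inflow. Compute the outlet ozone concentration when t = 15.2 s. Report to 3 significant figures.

0.160 mg/L

Accumulation = in − out − consumed: V dC/dt = Q C_in − Q C − k V C.
dC/dt = (Q/V) C_in − (Q/V + k) C; effective rate a = Q/V + k = 0.027177 + 0.0746 = 0.10178 s⁻¹.
C_ss = Q C_in/(Q + kV) = 0.13885 mg/L; C(t) = C_ss + (C₀ − C_ss) e^(−a t).
C(15.2) = 0.13885 + (0.097145)·e^(−0.10178·15.2) = 0.13885 + (0.097145)·0.21288 = 0.15954 mg/L.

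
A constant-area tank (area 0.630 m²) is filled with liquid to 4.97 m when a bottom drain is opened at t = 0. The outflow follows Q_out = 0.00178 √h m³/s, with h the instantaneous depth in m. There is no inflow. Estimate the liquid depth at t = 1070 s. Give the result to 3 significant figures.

Volume balance on the tank: A dh/dt = −0.00178 √h.
This is separable: 2 d(√h)/dt = −0.00178/A, so √h = √h₀ − (0.00178/(2A)) t.
√h = √4.97 − 0.00178·1070/(2·0.630) = 2.2293 − 1.5116 = 0.71776.
h = 0.71776² = 0.51518 m.

0.515 m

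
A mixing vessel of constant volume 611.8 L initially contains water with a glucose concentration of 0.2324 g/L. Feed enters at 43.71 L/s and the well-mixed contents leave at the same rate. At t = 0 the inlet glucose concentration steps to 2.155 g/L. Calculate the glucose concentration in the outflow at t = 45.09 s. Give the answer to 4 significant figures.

2.078 g/L

Unsteady species balance (constant V, well mixed): V dC/dt = Q(C_in − C).
Time constant τ = V/Q = 611.8/43.71 = 13.9968 s.
Solution: C(t) = C_in + (C₀ − C_in) e^(−t/τ).
C(45.09) = 2.155 + (0.2324 − 2.155)·e^(−45.09/13.9968) = 2.155 + (-1.92260)·0.0398971 = 2.07829 g/L.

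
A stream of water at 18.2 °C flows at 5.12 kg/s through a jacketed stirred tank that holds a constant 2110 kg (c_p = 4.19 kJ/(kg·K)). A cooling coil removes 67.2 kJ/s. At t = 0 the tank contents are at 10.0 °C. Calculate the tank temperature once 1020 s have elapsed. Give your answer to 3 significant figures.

Unsteady energy balance on the tank contents: M c_p dT/dt = ṁ c_p (T_in − T) − 67.2.
Rearrange: dT/dt = (T_ss − T)/τ with τ = M/ṁ = 412.11 s and T_ss = T_in − Q̇/(ṁ c_p) = 15.068 °C.
T approaches T_ss exponentially: T(t) = T_ss + (T₀ − T_ss) e^(−t/τ).
T(1020) = 15.068 + (-5.0675)·e^(−1020/412.11) = 15.068 + (-5.0675)·0.084157 = 14.641 °C.

14.6 °C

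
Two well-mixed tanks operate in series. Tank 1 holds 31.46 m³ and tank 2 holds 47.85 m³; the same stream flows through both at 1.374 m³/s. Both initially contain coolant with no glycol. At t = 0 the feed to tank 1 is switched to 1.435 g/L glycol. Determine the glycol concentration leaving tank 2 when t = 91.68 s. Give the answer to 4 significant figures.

1.184 g/L

Species balance on tank i: dCᵢ/dt = (Cᵢ₋₁ − Cᵢ)/τᵢ with τᵢ = Vᵢ/Q.
τ₁ = 31.46/1.374 = 22.8967 s; τ₂ = 47.85/1.374 = 34.8253 s.
Solving the cascade with C₁(0)=C₂(0)=0 gives C₂(t) = C_in[1 − (τ₁ e^(−t/τ₁) − τ₂ e^(−t/τ₂))/(τ₁ − τ₂)].
At t = 91.68: e^(−t/τ₁) = 0.0182411, e^(−t/τ₂) = 0.0718937.
C₂ = 1.435·[1 − (22.8967·0.0182411 − 34.8253·0.0718937)/(-11.9287)] = 1.435·0.825122 = 1.18405 g/L.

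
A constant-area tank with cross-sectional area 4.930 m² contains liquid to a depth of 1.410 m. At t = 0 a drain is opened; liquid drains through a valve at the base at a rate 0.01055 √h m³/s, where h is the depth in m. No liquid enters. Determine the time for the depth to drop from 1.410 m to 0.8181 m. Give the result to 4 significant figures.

With no inflow, A dh/dt = −0.01055 √h.
∫ h^(−1/2) dh = −(0.01055/A) ∫ dt, giving 2√h = 2√h₀ − (0.01055/A) t.
t = 2A(√h₀ − √h)/0.01055 = 2·4.930·(√1.410 − √0.8181)/0.01055
  = 9.86000 × (1.18743 − 0.904489) / 0.01055 = 264.440 s.

264.4 s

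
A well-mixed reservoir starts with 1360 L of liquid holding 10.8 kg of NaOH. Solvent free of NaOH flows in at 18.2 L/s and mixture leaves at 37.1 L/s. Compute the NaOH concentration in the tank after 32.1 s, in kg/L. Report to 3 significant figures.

Total volume: dV/dt = Q_in − Q_out = -18.900 L/s, so V(t) = 1360 − 18.900 t and V(32.1) = 753.31 L.
Species balance (pure solvent in): dm/dt = −Q_out · m/V(t).
dm/m = −Q_out dt/(V₀ − 18.900 t); integrating gives ln(m/m₀) = −(Q_out/(Q_in−Q_out)) ln(V/V₀).
m = m₀ (V₀/V)^(Q_out/(Q_in−Q_out)) = 10.8 × (1360/753.31)^(-1.9630) = 3.3868 kg.
C = m/V = 3.3868/753.31 = 0.0044960 kg/L.

0.00450 kg/L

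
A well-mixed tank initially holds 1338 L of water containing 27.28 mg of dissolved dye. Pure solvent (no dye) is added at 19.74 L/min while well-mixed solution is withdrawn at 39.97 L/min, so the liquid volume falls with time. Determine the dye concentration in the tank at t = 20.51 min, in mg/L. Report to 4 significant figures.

Let m(t) be the amount of dye. Volume: V(t) = V₀ + (Q_in − Q_out) t = 1338 − 20.2300 t; V(20.51) = 923.083 L.
Species balance (pure solvent in): dm/dt = −Q_out · m/V(t).
dm/m = −Q_out dt/(V₀ − 20.2300 t); integrating gives ln(m/m₀) = −(Q_out/(Q_in−Q_out)) ln(V/V₀).
m = m₀ (V₀/V)^(Q_out/(Q_in−Q_out)) = 27.28 × (1338/923.083)^(-1.97578) = 13.1014 mg.
C = m/V = 13.1014/923.083 = 0.0141931 mg/L.

0.01419 mg/L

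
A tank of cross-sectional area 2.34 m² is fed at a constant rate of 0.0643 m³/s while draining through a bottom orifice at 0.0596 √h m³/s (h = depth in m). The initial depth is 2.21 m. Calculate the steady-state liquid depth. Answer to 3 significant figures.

Level balance: A dh/dt = 0.0643 − 0.0596 √h. Setting dh/dt = 0:
Q_in = 0.0596 √h_ss ⇒ √h_ss = 0.0643/0.0596 = 1.0789.
h_ss = 1.0789² = 1.1639 m. (Since h₀ = 2.21 m > h_ss, the level will fall toward this value.)

1.16 m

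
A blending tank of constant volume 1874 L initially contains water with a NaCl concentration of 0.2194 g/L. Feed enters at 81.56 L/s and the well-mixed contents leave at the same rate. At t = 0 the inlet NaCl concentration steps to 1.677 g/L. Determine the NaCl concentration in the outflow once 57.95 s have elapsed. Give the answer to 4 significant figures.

Species balance on the tank: V dC/dt = Q(C_in − C).
Rewrite as dC/dt + C/τ = C_in/τ, τ = V/Q = 22.9769 s.
This is linear first-order; C(t) = C_in + (C₀ − C_in) e^(−t/τ).
C(57.95) = 1.677 + (0.2194 − 1.677)·e^(−57.95/22.9769) = 1.677 + (-1.45760)·0.0802914 = 1.55997 g/L.

1.560 g/L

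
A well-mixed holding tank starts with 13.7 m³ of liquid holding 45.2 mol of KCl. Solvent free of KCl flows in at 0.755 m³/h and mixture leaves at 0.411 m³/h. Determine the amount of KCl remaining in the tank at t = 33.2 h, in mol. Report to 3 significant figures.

Let m(t) be the amount of KCl. Volume: V(t) = V₀ + (Q_in − Q_out) t = 13.7 + 0.34400 t; V(33.2) = 25.121 m³.
No KCl enters, so dm/dt = −Q_out · (m/V).
dm/m = −Q_out dt/(V₀ + 0.34400 t); integrating gives ln(m/m₀) = −(Q_out/(Q_in−Q_out)) ln(V/V₀).
m = m₀ (V₀/V)^(Q_out/(Q_in−Q_out)) = 45.2 × (13.7/25.121)^(1.1948) = 21.905 mol.

21.9 mol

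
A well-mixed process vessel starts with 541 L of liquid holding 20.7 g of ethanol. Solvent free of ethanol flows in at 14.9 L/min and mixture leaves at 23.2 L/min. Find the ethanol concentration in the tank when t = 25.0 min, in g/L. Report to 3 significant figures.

Let m(t) be the amount of ethanol. Volume: V(t) = V₀ + (Q_in − Q_out) t = 541 − 8.3000 t; V(25.0) = 333.50 L.
No ethanol enters, so dm/dt = −Q_out · (m/V).
Separate: dm/m = −Q_out dt/V(t) ⇒ ln(m/m₀) = −(Q_out/(Q_in−Q_out)) ln(V/V₀).
m = m₀ (V₀/V)^(Q_out/(Q_in−Q_out)) = 20.7 × (541/333.50)^(-2.7952) = 5.3543 g.
C = m/V = 5.3543/333.50 = 0.016055 g/L.

0.0161 g/L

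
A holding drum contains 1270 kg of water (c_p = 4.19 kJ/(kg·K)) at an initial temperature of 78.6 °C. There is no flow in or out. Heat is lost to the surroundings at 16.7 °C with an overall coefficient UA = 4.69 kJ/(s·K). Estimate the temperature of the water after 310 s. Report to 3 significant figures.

63.8 °C

Energy balance: M c_p dT/dt = −UA(T − T_amb).
dT/dt = (T_ss − T)/τ with T_ss = T_amb = 16.700 °C, τ = M c_p/UA = 1270·4.19/4.69 = 1134.6 s.
T approaches T_ss exponentially: T(t) = T_ss + (T₀ − T_ss) e^(−t/τ).
T(310) = 16.700 + (61.900)·0.76092 = 63.801 °C.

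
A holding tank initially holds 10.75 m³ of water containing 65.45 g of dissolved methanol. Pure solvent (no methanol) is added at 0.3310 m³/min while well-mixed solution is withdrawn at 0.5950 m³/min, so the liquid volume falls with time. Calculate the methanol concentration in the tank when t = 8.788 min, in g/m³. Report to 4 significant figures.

Let m(t) be the amount of methanol. Volume: V(t) = V₀ + (Q_in − Q_out) t = 10.75 − 0.264000 t; V(8.788) = 8.42997 m³.
No methanol enters, so dm/dt = −Q_out · (m/V).
Separate: dm/m = −Q_out dt/V(t) ⇒ ln(m/m₀) = −(Q_out/(Q_in−Q_out)) ln(V/V₀).
m = m₀ (V₀/V)^(Q_out/(Q_in−Q_out)) = 65.45 × (10.75/8.42997)^(-2.25379) = 37.8398 g.
C = m/V = 37.8398/8.42997 = 4.48873 g/m³.

4.489 g/m³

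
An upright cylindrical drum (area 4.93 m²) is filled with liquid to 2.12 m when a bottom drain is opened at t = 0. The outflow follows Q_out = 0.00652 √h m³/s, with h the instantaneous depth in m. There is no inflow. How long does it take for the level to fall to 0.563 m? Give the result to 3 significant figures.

With no inflow, A dh/dt = −0.00652 √h.
Separate and integrate: 2(√h − √h₀) = −(0.00652/A) t.
t = 2A(√h₀ − √h)/0.00652 = 2·4.93·(√2.12 − √0.563)/0.00652
  = 9.8600 × (1.4560 − 0.75033) / 0.00652 = 1067.2 s.

1070 s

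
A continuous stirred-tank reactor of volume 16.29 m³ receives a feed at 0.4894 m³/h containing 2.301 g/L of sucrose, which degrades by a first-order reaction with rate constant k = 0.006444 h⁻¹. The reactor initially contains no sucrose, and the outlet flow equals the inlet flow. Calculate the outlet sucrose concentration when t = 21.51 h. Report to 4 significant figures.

Species balance: V dC/dt = Q C_in − Q C − k V C.
This is linear with rate a = Q/V + k = 0.0364870 h⁻¹.
C_ss = Q C_in/(Q + kV) = 1.89462 g/L; C(t) = C_ss + (C₀ − C_ss) e^(−a t).
C(21.51) = 1.89462 + (-1.89462)·e^(−0.0364870·21.51) = 1.89462 + (-1.89462)·0.456195 = 1.03030 g/L.

1.030 g/L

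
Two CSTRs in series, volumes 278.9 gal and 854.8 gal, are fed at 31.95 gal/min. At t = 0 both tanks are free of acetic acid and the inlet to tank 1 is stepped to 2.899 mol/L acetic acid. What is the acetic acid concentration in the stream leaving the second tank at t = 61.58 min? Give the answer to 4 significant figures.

Each tank obeys Vᵢ dCᵢ/dt = Q(Cᵢ₋₁ − Cᵢ), so τᵢ = Vᵢ/Q.
τ₁ = 278.9/31.95 = 8.72926 min; τ₂ = 854.8/31.95 = 26.7543 min.
Tank 1: C₁ = C_in(1 − e^(−t/τ₁)). Tank 2 (τ₁ ≠ τ₂): C₂ = C_in[1 − (τ₁ e^(−t/τ₁) − τ₂ e^(−t/τ₂))/(τ₁ − τ₂)].
At t = 61.58: e^(−t/τ₁) = 0.000863573, e^(−t/τ₂) = 0.100090.
C₂ = 2.899·[1 − (8.72926·0.000863573 − 26.7543·0.100090)/(-18.0250)] = 2.899·0.851856 = 2.46953 mol/L.

2.470 mol/L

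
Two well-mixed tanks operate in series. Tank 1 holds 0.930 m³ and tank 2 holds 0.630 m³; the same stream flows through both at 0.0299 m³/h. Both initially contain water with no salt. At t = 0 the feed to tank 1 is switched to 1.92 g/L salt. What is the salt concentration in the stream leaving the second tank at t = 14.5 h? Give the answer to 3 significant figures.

0.212 g/L

Species balance on tank i: dCᵢ/dt = (Cᵢ₋₁ − Cᵢ)/τᵢ with τᵢ = Vᵢ/Q.
τ₁ = 0.930/0.0299 = 31.104 h; τ₂ = 0.630/0.0299 = 21.070 h.
Solving the cascade with C₁(0)=C₂(0)=0 gives C₂(t) = C_in[1 − (τ₁ e^(−t/τ₁) − τ₂ e^(−t/τ₂))/(τ₁ − τ₂)].
At t = 14.5: e^(−t/τ₁) = 0.62739, e^(−t/τ₂) = 0.50249.
C₂ = 1.92·[1 − (31.104·0.62739 − 21.070·0.50249)/(10.033)] = 1.92·0.11032 = 0.21181 g/L.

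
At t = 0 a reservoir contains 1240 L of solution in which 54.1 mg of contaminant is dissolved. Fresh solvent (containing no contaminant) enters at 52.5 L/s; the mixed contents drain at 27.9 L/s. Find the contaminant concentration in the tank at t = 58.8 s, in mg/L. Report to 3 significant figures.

Let m(t) be the amount of contaminant. Volume: V(t) = V₀ + (Q_in − Q_out) t = 1240 + 24.600 t; V(58.8) = 2686.5 L.
No contaminant enters, so dm/dt = −Q_out · (m/V).
dm/m = −Q_out dt/(V₀ + 24.600 t); integrating gives ln(m/m₀) = −(Q_out/(Q_in−Q_out)) ln(V/V₀).
m = m₀ (V₀/V)^(Q_out/(Q_in−Q_out)) = 54.1 × (1240/2686.5)^(1.1341) = 22.511 mg.
C = m/V = 22.511/2686.5 = 0.0083794 mg/L.

0.00838 mg/L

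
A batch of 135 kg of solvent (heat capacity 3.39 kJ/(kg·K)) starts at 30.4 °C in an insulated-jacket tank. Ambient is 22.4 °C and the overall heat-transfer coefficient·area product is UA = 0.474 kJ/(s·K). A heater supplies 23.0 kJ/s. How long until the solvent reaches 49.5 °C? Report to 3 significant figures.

615 s

Energy balance: M c_p dT/dt = −UA(T − T_amb) + Q̇.
τ = M c_p/UA = 965.51 s; T_ss = T_amb + Q̇/UA = 22.4 + 23.0/0.474 = 70.923 °C.
T(t) = T_ss + (T₀ − T_ss)e^(−t/τ); set T = 49.5:
t = −τ ln[(T − T_ss)/(T₀ − T_ss)] = −965.51 · ln(0.52867) = 615.41 s.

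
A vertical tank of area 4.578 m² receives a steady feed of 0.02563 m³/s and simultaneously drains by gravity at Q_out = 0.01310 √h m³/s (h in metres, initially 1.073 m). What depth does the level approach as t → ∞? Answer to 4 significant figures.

Level balance: A dh/dt = 0.02563 − 0.01310 √h. Setting dh/dt = 0:
Q_in = 0.01310 √h_ss ⇒ √h_ss = 0.02563/0.01310 = 1.95649.
h_ss = 1.95649² = 3.82785 m. (Since h₀ = 1.073 m < h_ss, the level will rise toward this value.)

3.828 m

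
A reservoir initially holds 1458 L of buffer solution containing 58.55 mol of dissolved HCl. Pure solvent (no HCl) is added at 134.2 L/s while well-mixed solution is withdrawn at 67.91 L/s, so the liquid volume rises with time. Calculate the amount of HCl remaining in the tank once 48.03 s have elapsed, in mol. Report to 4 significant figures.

17.88 mol

Total volume: dV/dt = Q_in − Q_out = 66.2900 L/s, so V(t) = 1458 + 66.2900 t and V(48.03) = 4641.91 L.
Species balance (pure solvent in): dm/dt = −Q_out · m/V(t).
dm/m = −Q_out dt/(V₀ + 66.2900 t); integrating gives ln(m/m₀) = −(Q_out/(Q_in−Q_out)) ln(V/V₀).
m = m₀ (V₀/V)^(Q_out/(Q_in−Q_out)) = 58.55 × (1458/4641.91)^(1.02444) = 17.8771 mol.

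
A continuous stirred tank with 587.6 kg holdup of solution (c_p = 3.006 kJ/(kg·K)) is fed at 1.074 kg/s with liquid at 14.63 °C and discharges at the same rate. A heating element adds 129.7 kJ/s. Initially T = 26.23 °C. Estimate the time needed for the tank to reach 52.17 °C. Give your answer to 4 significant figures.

Unsteady energy balance on the tank contents: M c_p dT/dt = ṁ c_p (T_in − T) + 129.7.
τ = M/ṁ = 547.114 s; T_ss = T_in + Q̇/(ṁ c_p) = 54.8042 °C.
T(t) = T_ss + (T₀ − T_ss) e^(−t/τ). Set T = 52.17:
e^(−t/τ) = (52.17 − 54.8042)/(26.23 − 54.8042) = 0.0921865
t = −547.114 · ln(0.0921865) = 1304.29 s.

1304 s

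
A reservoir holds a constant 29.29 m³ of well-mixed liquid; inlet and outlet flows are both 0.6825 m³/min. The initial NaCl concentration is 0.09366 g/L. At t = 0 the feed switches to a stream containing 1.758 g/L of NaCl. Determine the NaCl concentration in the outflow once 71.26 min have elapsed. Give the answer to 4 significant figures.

Mass balance on the solute (V constant): V dC/dt = Q(C_in − C).
Time constant τ = V/Q = 29.29/0.6825 = 42.9158 min.
Integrating: C(t) = C_in + (C₀ − C_in) e^(−t/τ).
C(71.26) = 1.758 + (0.09366 − 1.758)·e^(−71.26/42.9158) = 1.758 + (-1.66434)·0.190051 = 1.44169 g/L.

1.442 g/L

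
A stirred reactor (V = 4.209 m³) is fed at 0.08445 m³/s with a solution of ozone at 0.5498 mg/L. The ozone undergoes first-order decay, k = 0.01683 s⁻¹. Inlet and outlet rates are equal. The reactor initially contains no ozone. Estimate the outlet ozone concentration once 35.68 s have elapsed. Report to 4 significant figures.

0.2188 mg/L

Accumulation = in − out − consumed: V dC/dt = Q C_in − Q C − k V C.
dC/dt = (Q/V) C_in − (Q/V + k) C; effective rate a = Q/V + k = 0.0200641 + 0.01683 = 0.0368941 s⁻¹.
C_ss = Q C_in/(Q + kV) = 0.298998 mg/L; C(t) = C_ss + (C₀ − C_ss) e^(−a t).
C(35.68) = 0.298998 + (-0.298998)·e^(−0.0368941·35.68) = 0.298998 + (-0.298998)·0.268103 = 0.218836 mg/L.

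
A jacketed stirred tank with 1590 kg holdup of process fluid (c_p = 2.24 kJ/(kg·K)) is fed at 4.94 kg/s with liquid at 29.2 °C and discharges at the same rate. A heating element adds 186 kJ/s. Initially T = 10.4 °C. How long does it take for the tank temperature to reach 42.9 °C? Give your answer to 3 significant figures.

785 s

First-law balance (no shaft work): M c_p dT/dt = ṁ c_p (T_in − T) + 186.
τ = M/ṁ = 321.86 s; T_ss = T_in + Q̇/(ṁ c_p) = 46.009 °C.
T(t) = T_ss + (T₀ − T_ss) e^(−t/τ). Set T = 42.9:
e^(−t/τ) = (42.9 − 46.009)/(10.4 − 46.009) = 0.087306
t = −321.86 · ln(0.087306) = 784.81 s.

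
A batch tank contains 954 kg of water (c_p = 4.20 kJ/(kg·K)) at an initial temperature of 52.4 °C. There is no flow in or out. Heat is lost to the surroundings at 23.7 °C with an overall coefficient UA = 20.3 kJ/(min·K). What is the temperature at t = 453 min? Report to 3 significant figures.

Energy balance: M c_p dT/dt = −UA(T − T_amb).
dT/dt = (T_ss − T)/τ with T_ss = T_amb = 23.700 °C, τ = M c_p/UA = 954·4.20/20.3 = 197.38 min.
This is linear first-order; T(t) = T_ss + (T₀ − T_ss) e^(−t/τ).
T(453) = 23.700 + (28.700)·0.10075 = 26.592 °C.

26.6 °C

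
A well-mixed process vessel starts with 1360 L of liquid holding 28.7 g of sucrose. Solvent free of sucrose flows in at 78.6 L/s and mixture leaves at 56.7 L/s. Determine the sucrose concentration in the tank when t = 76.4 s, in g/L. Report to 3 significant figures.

0.00119 g/L

Total volume: dV/dt = Q_in − Q_out = 21.900 L/s, so V(t) = 1360 + 21.900 t and V(76.4) = 3033.2 L.
Solute balance: dm/dt = 0 − Q_out C = −Q_out m/V(t).
dm/m = −Q_out dt/(V₀ + 21.900 t); integrating gives ln(m/m₀) = −(Q_out/(Q_in−Q_out)) ln(V/V₀).
m = m₀ (V₀/V)^(Q_out/(Q_in−Q_out)) = 28.7 × (1360/3033.2)^(2.5890) = 3.5973 g.
C = m/V = 3.5973/3033.2 = 0.0011860 g/L.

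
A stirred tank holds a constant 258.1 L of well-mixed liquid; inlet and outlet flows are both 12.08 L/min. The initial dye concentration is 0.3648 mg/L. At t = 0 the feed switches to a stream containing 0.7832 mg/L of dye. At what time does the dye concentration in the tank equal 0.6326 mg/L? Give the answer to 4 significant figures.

Unsteady species balance (constant V, well mixed): V dC/dt = Q(C_in − C), so τ = V/Q = 21.3659 min.
C(t) = C_in + (C₀ − C_in) e^(−t/τ). Set C = 0.6326 and solve for t:
e^(−t/τ) = (C − C_in)/(C₀ − C_in) = (0.6326 − 0.7832)/(0.3648 − 0.7832) = 0.359943
t = −τ ln(…) = 21.3659 × 1.02181 = 21.8319 min.

21.83 min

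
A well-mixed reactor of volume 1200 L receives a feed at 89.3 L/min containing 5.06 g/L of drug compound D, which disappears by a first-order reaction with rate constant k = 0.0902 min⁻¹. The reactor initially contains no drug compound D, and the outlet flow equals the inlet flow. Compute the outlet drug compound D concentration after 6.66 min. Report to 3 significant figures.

1.52 g/L

Species balance: V dC/dt = Q C_in − Q C − k V C.
This is linear with rate a = Q/V + k = 0.16462 min⁻¹.
C_ss = Q C_in/(Q + kV) = 2.2874 g/L; C(t) = C_ss + (C₀ − C_ss) e^(−a t).
C(6.66) = 2.2874 + (-2.2874)·e^(−0.16462·6.66) = 2.2874 + (-2.2874)·0.33409 = 1.5232 g/L.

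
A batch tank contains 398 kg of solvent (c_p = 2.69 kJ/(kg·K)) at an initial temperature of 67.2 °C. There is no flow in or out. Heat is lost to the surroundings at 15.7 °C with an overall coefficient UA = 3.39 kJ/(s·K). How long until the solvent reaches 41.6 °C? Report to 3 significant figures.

Lumped-capacitance energy balance: M c_p dT/dt = UA(T_amb − T).
τ = M c_p/UA = 315.82 s; T_ss = T_amb = 15.700 °C.
T(t) = T_ss + (T₀ − T_ss)e^(−t/τ); set T = 41.6:
t = −τ ln[(T − T_ss)/(T₀ − T_ss)] = −315.82 · ln(0.50291) = 217.07 s.

217 s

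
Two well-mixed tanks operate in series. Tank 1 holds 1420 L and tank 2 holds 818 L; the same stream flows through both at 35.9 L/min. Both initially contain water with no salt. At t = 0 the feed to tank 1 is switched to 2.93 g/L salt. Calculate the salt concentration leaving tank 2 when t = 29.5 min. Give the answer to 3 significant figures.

Species balance on tank i: dCᵢ/dt = (Cᵢ₋₁ − Cᵢ)/τᵢ with τᵢ = Vᵢ/Q.
τ₁ = 1420/35.9 = 39.554 min; τ₂ = 818/35.9 = 22.786 min.
Tank 1: C₁ = C_in(1 − e^(−t/τ₁)). Tank 2 (τ₁ ≠ τ₂): C₂ = C_in[1 − (τ₁ e^(−t/τ₁) − τ₂ e^(−t/τ₂))/(τ₁ − τ₂)].
At t = 29.5: e^(−t/τ₁) = 0.47435, e^(−t/τ₂) = 0.27398.
C₂ = 2.93·[1 − (39.554·0.47435 − 22.786·0.27398)/(16.769)] = 2.93·0.25339 = 0.74244 g/L.

0.742 g/L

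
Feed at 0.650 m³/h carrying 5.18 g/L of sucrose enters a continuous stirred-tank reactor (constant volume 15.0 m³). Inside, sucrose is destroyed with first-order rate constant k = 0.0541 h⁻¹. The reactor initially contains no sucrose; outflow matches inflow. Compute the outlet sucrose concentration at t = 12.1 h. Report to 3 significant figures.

Accumulation = in − out − consumed: V dC/dt = Q C_in − Q C − k V C.
dC/dt = (Q/V) C_in − (Q/V + k) C; effective rate a = Q/V + k = 0.043333 + 0.0541 = 0.097433 h⁻¹.
C_ss = Q C_in/(Q + kV) = 2.3038 g/L; C(t) = C_ss + (C₀ − C_ss) e^(−a t).
C(12.1) = 2.3038 + (-2.3038)·e^(−0.097433·12.1) = 2.3038 + (-2.3038)·0.30760 = 1.5951 g/L.

1.60 g/L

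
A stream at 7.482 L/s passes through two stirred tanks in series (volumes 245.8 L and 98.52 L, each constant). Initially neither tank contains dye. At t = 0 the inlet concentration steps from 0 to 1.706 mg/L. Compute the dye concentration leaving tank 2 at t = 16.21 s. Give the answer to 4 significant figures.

0.3009 mg/L

Species balance on tank i: dCᵢ/dt = (Cᵢ₋₁ − Cᵢ)/τᵢ with τᵢ = Vᵢ/Q.
τ₁ = 245.8/7.482 = 32.8522 s; τ₂ = 98.52/7.482 = 13.1676 s.
Solving the cascade with C₁(0)=C₂(0)=0 gives C₂(t) = C_in[1 − (τ₁ e^(−t/τ₁) − τ₂ e^(−t/τ₂))/(τ₁ − τ₂)].
At t = 16.21: e^(−t/τ₁) = 0.610533, e^(−t/τ₂) = 0.291985.
C₂ = 1.706·[1 − (32.8522·0.610533 − 13.1676·0.291985)/(19.6846)] = 1.706·0.176380 = 0.300905 mg/L.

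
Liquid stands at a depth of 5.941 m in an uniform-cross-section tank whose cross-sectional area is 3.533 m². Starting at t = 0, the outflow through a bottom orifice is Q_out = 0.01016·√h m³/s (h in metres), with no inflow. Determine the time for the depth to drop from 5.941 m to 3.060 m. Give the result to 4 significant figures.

478.6 s

A dh/dt = −Q_out = −0.01016 √h.
This is separable: 2 d(√h)/dt = −0.01016/A, so √h = √h₀ − (0.01016/(2A)) t.
t = 2A(√h₀ − √h)/0.01016 = 2·3.533·(√5.941 − √3.060)/0.01016
  = 7.06600 × (2.43742 − 1.74929) / 0.01016 = 478.576 s.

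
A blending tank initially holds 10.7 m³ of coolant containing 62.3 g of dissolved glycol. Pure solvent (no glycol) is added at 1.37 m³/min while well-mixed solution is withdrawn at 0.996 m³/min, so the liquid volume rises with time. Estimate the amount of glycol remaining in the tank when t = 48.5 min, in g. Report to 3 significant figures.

Let m(t) be the amount of glycol. Volume: V(t) = V₀ + (Q_in − Q_out) t = 10.7 + 0.37400 t; V(48.5) = 28.839 m³.
No glycol enters, so dm/dt = −Q_out · (m/V).
Separate: dm/m = −Q_out dt/V(t) ⇒ ln(m/m₀) = −(Q_out/(Q_in−Q_out)) ln(V/V₀).
m = m₀ (V₀/V)^(Q_out/(Q_in−Q_out)) = 62.3 × (10.7/28.839)^(2.6631) = 4.4439 g.

4.44 g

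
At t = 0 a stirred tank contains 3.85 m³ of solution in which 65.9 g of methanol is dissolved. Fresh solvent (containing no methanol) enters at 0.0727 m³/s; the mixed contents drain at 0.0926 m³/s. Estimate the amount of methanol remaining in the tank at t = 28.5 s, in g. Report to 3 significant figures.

31.4 g

Total volume: dV/dt = Q_in − Q_out = -0.019900 m³/s, so V(t) = 3.85 − 0.019900 t and V(28.5) = 3.2828 m³.
Species balance (pure solvent in): dm/dt = −Q_out · m/V(t).
Separate: dm/m = −Q_out dt/V(t) ⇒ ln(m/m₀) = −(Q_out/(Q_in−Q_out)) ln(V/V₀).
m = m₀ (V₀/V)^(Q_out/(Q_in−Q_out)) = 65.9 × (3.85/3.2828)^(-4.6533) = 31.393 g.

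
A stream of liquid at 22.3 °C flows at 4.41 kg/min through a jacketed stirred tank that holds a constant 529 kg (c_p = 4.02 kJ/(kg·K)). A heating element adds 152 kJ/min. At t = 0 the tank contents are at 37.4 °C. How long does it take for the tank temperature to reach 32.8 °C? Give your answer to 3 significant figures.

146 min

First-law balance (no shaft work): M c_p dT/dt = ṁ c_p (T_in − T) + 152.
τ = M/ṁ = 119.95 min; T_ss = T_in + Q̇/(ṁ c_p) = 30.874 °C.
T(t) = T_ss + (T₀ − T_ss) e^(−t/τ). Set T = 32.8:
e^(−t/τ) = (32.8 − 30.874)/(37.4 − 30.874) = 0.29514
t = −119.95 · ln(0.29514) = 146.38 min.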